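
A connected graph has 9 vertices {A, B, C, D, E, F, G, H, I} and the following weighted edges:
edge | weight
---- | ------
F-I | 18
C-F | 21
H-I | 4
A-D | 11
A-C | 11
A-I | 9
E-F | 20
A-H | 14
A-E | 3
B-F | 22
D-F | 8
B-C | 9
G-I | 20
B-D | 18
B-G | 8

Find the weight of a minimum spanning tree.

Kruskal's algorithm — process edges by increasing weight (ties by edge label):
A-E (3): add — endpoints in different components.
H-I (4): add — endpoints in different components.
B-G (8): add — endpoints in different components.
D-F (8): add — endpoints in different components.
A-I (9): add — endpoints in different components.
B-C (9): add — endpoints in different components.
A-C (11): add — endpoints in different components.
A-D (11): add — endpoints in different components.
MST edges: A-E, H-I, B-G, D-F, A-I, B-C, A-C, A-D; total weight 3+4+8+8+9+9+11+11 = 63.

63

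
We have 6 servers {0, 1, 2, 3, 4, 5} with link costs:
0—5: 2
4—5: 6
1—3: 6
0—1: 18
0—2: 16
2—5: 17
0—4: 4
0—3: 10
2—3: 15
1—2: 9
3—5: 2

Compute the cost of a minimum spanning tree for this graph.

Grow the tree from 0 using Prim:
Step 1: frontier [0—5 2, 0—4 4, 0—3 10, 0—2 16, 0—1 18] → take 0—5 (2); add 5.
Step 2: frontier [0—4 4, 0—3 10, 0—2 16, 0—1 18, 3—5 2, 4—5 6, 2—5 17] → take 3—5 (2); add 3.
Step 3: frontier [0—4 4, 0—2 16, 0—1 18, 1—3 6, 2—3 15, 4—5 6, 2—5 17] → take 0—4 (4); add 4.
Step 4: frontier [0—2 16, 0—1 18, 1—3 6, 2—3 15, 2—5 17] → take 1—3 (6); add 1.
Step 5: frontier [0—2 16, 1—2 9, 2—3 15, 2—5 17] → take 1—2 (9); add 2.
MST edges: 0—5, 3—5, 0—4, 1—3, 1—2; total weight 2+2+4+6+9 = 23.

23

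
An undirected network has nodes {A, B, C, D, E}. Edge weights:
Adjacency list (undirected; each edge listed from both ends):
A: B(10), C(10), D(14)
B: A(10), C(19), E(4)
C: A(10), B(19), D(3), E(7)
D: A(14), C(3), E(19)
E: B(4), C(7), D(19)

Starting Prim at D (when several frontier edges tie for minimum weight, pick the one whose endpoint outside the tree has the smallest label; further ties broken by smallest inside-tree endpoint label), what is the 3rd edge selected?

Prim's algorithm from D:
Step 1: cheapest edge leaving the tree is C D (3); add C.
Step 2: cheapest edge leaving the tree is C E (7); add E.
Step 3: cheapest edge leaving the tree is B E (4); add B.
Step 4: cheapest edge leaving the tree is A B (10); add A.
The 3rd edge added is B E.

B-E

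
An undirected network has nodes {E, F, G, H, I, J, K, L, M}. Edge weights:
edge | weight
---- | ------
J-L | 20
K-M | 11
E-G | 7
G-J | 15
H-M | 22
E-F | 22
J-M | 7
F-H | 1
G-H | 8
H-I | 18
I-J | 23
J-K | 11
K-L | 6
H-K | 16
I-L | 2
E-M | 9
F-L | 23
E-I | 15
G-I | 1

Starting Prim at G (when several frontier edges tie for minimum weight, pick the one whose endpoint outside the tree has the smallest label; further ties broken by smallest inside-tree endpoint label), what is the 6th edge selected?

F-H

Prim's algorithm from G:
Step 1: cheapest edge leaving the tree is G-I (1); add I.
Step 2: cheapest edge leaving the tree is I-L (2); add L.
Step 3: cheapest edge leaving the tree is K-L (6); add K.
Step 4: cheapest edge leaving the tree is E-G (7); add E.
Step 5: cheapest edge leaving the tree is G-H (8); add H.
Step 6: cheapest edge leaving the tree is F-H (1); add F.
Step 7: cheapest edge leaving the tree is E-M (9); add M.
Step 8: cheapest edge leaving the tree is J-M (7); add J.
The 6th edge added is F-H.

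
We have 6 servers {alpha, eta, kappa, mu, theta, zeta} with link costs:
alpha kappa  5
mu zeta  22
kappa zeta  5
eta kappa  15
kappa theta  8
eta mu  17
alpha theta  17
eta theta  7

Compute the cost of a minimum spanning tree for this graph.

42

Kruskal's algorithm — process edges by increasing weight (ties by edge label):
alpha kappa (5): add — endpoints in different components.
kappa zeta (5): add — endpoints in different components.
eta theta (7): add — endpoints in different components.
kappa theta (8): add — endpoints in different components.
eta kappa (15): skip — kappa and eta already connected.
alpha theta (17): skip — theta and alpha already connected.
eta mu (17): add — endpoints in different components.
MST edges: alpha kappa, kappa zeta, eta theta, kappa theta, eta mu; total weight 5+5+7+8+17 = 42.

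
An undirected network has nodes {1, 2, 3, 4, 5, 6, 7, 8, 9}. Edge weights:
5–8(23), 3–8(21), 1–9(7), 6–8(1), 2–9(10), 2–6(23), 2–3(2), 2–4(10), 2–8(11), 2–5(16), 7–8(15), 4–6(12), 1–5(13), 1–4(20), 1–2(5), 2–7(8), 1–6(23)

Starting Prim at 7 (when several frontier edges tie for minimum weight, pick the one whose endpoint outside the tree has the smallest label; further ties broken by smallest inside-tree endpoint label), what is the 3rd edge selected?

Prim's algorithm from 7:
Step 1: cheapest edge leaving the tree is 2–7 (8); add 2.
Step 2: cheapest edge leaving the tree is 2–3 (2); add 3.
Step 3: cheapest edge leaving the tree is 1–2 (5); add 1.
Step 4: cheapest edge leaving the tree is 1–9 (7); add 9.
Step 5: cheapest edge leaving the tree is 2–4 (10); add 4.
Step 6: cheapest edge leaving the tree is 2–8 (11); add 8.
Step 7: cheapest edge leaving the tree is 6–8 (1); add 6.
Step 8: cheapest edge leaving the tree is 1–5 (13); add 5.
The 3rd edge added is 1–2.

1-2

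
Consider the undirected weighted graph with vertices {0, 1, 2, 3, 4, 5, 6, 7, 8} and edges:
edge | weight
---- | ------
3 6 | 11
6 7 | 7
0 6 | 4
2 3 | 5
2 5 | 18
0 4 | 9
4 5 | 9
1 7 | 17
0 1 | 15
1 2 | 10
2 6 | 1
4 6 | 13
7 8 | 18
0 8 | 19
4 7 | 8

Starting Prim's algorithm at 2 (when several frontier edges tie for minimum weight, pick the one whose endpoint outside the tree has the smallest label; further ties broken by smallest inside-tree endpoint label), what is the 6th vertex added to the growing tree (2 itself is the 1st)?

4

Prim, starting at 2.
Step 1: cheapest edge leaving the tree is 2 6 (1); add 6.
Step 2: cheapest edge leaving the tree is 0 6 (4); add 0.
Step 3: cheapest edge leaving the tree is 2 3 (5); add 3.
Step 4: cheapest edge leaving the tree is 6 7 (7); add 7.
Step 5: cheapest edge leaving the tree is 4 7 (8); add 4.
Step 6: cheapest edge leaving the tree is 4 5 (9); add 5.
Step 7: cheapest edge leaving the tree is 1 2 (10); add 1.
Step 8: cheapest edge leaving the tree is 7 8 (18); add 8.
Vertex order: 2, 6, 0, 3, 7, 4, 5, 1, 8. The 6th vertex is 4.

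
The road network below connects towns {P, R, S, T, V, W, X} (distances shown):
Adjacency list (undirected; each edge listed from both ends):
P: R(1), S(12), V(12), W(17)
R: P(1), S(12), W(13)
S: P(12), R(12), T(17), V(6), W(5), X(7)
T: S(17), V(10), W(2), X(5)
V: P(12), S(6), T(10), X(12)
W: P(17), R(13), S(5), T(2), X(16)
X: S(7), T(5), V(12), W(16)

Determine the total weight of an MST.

31

Grow the tree from T using Prim:
Step 1: cheapest edge leaving the tree is T—W (2); add W.
Step 2: cheapest edge leaving the tree is S—W (5); add S.
Step 3: cheapest edge leaving the tree is T—X (5); add X.
Step 4: cheapest edge leaving the tree is S—V (6); add V.
Step 5: cheapest edge leaving the tree is P—S (12); add P.
Step 6: cheapest edge leaving the tree is P—R (1); add R.
MST edges: T—W, S—W, T—X, S—V, P—S, P—R; total weight 2+5+5+6+12+1 = 31.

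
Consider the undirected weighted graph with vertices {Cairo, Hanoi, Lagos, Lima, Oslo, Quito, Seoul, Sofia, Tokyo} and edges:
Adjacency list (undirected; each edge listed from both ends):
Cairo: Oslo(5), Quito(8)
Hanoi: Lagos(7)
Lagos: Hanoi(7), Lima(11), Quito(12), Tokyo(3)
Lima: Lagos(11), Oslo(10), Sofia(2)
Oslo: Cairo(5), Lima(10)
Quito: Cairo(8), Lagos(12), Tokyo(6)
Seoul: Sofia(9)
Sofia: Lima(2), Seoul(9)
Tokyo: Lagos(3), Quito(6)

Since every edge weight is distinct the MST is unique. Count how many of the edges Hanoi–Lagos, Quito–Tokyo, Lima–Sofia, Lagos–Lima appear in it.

Kruskal's algorithm — process edges by increasing weight (ties by edge label):
Lima–Sofia (2): add — endpoints in different components.
Lagos–Tokyo (3): add — endpoints in different components.
Cairo–Oslo (5): add — endpoints in different components.
Quito–Tokyo (6): add — endpoints in different components.
Hanoi–Lagos (7): add — endpoints in different components.
Cairo–Quito (8): add — endpoints in different components.
Seoul–Sofia (9): add — endpoints in different components.
Lima–Oslo (10): add — endpoints in different components.
MST edge set: {Lima–Sofia, Lagos–Tokyo, Cairo–Oslo, Quito–Tokyo, Hanoi–Lagos, Cairo–Quito, Seoul–Sofia, Lima–Oslo}.
Of the listed edges, {Hanoi–Lagos, Quito–Tokyo, Lima–Sofia} are in the MST → 3.

3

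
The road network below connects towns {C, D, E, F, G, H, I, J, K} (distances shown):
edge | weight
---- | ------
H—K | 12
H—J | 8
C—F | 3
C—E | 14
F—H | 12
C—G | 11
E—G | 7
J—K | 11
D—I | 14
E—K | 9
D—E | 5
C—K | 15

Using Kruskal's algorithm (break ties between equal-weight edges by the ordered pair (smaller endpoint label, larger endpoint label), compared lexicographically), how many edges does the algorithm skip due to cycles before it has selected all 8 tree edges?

Sort edges by weight, then run Kruskal:
C—F (3): add — endpoints in different components.
D—E (5): add — endpoints in different components.
E—G (7): add — endpoints in different components.
H—J (8): add — endpoints in different components.
E—K (9): add — endpoints in different components.
C—G (11): add — endpoints in different components.
J—K (11): add — endpoints in different components.
F—H (12): skip — F and H already connected.
H—K (12): skip — H and K already connected.
C—E (14): skip — C and E already connected.
D—I (14): add — endpoints in different components.
Edges rejected before the tree was complete: 3.

3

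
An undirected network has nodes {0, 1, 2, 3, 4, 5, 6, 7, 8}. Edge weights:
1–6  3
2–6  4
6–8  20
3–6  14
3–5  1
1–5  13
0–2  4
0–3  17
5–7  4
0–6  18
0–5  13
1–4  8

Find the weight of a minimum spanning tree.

57

Grow the tree from 4 using Prim:
Step 1: frontier [1–4 8] → take 1–4 (8); add 1.
Step 2: frontier [1–6 3, 1–5 13] → take 1–6 (3); add 6.
Step 3: frontier [1–5 13, 2–6 4, 3–6 14, 0–6 18, 6–8 20] → take 2–6 (4); add 2.
Step 4: frontier [1–5 13, 0–2 4, 3–6 14, 0–6 18, 6–8 20] → take 0–2 (4); add 0.
Step 5: frontier [0–5 13, 0–3 17, 1–5 13, 3–6 14, 6–8 20] → take 0–5 (13); add 5.
Step 6: frontier [0–3 17, 3–5 1, 5–7 4, 3–6 14, 6–8 20] → take 3–5 (1); add 3.
Step 7: frontier [5–7 4, 6–8 20] → take 5–7 (4); add 7.
Step 8: frontier [6–8 20] → take 6–8 (20); add 8.
MST edges: 1–4, 1–6, 2–6, 0–2, 0–5, 3–5, 5–7, 6–8; total weight 8+3+4+4+13+1+4+20 = 57.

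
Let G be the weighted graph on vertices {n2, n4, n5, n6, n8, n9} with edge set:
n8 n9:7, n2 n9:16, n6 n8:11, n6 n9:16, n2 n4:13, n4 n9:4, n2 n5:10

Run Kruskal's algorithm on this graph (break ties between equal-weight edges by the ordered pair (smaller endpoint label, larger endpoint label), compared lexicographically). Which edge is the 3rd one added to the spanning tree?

Sort edges by weight, then run Kruskal:
n4 n9 (4): add. Components now {n8} {n4,n9} {n2} {n5} {n6}
n8 n9 (7): add. Components now {n4,n8,n9} {n2} {n5} {n6}
n2 n5 (10): add. Components now {n4,n8,n9} {n2,n5} {n6}
n6 n8 (11): add. Components now {n4,n6,n8,n9} {n2,n5}
n2 n4 (13): add. Components now {n2,n4,n5,n6,n8,n9}
The 3rd edge added is n2 n5.

n2-n5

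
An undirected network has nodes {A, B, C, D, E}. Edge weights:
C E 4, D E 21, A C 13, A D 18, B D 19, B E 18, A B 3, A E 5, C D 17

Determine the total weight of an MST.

29

Grow the tree from E using Prim:
Step 1: cheapest edge leaving the tree is C E (4); add C.
Step 2: cheapest edge leaving the tree is A E (5); add A.
Step 3: cheapest edge leaving the tree is A B (3); add B.
Step 4: cheapest edge leaving the tree is C D (17); add D.
MST edges: C E, A E, A B, C D; total weight 4+5+3+17 = 29.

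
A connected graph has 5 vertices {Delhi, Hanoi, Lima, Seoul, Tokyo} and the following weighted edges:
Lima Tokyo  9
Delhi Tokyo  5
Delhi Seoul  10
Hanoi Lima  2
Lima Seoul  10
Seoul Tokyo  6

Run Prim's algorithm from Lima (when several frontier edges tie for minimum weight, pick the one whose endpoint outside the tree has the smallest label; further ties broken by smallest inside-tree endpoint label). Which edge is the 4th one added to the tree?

Seoul-Tokyo

Prim, starting at Lima.
Step 1: cheapest edge leaving the tree is Hanoi Lima (2); add Hanoi.
Step 2: cheapest edge leaving the tree is Lima Tokyo (9); add Tokyo.
Step 3: cheapest edge leaving the tree is Delhi Tokyo (5); add Delhi.
Step 4: cheapest edge leaving the tree is Seoul Tokyo (6); add Seoul.
The 4th edge added is Seoul Tokyo.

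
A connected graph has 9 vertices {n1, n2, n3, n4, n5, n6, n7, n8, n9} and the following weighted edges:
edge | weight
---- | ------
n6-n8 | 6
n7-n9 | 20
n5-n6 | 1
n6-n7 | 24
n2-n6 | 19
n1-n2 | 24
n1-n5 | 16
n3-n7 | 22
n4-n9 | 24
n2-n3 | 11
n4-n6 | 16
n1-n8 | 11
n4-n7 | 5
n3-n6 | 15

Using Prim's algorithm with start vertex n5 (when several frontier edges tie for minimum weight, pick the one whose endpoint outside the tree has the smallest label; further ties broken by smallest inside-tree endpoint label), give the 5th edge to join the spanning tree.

n2-n3

Prim, starting at n5.
Step 1: cheapest edge leaving the tree is n5-n6 (1); add n6.
Step 2: cheapest edge leaving the tree is n6-n8 (6); add n8.
Step 3: cheapest edge leaving the tree is n1-n8 (11); add n1.
Step 4: cheapest edge leaving the tree is n3-n6 (15); add n3.
Step 5: cheapest edge leaving the tree is n2-n3 (11); add n2.
Step 6: cheapest edge leaving the tree is n4-n6 (16); add n4.
Step 7: cheapest edge leaving the tree is n4-n7 (5); add n7.
Step 8: cheapest edge leaving the tree is n7-n9 (20); add n9.
The 5th edge added is n2-n3.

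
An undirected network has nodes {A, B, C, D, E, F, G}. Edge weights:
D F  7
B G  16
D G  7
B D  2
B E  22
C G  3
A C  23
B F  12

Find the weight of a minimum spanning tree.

64

Kruskal: consider edges lightest-first.
B D (2): add — endpoints in different components.
C G (3): add — endpoints in different components.
D F (7): add — endpoints in different components.
D G (7): add — endpoints in different components.
B F (12): skip — B and F already connected.
B G (16): skip — B and G already connected.
B E (22): add — endpoints in different components.
A C (23): add — endpoints in different components.
MST edges: B D, C G, D F, D G, B E, A C; total weight 2+3+7+7+22+23 = 64.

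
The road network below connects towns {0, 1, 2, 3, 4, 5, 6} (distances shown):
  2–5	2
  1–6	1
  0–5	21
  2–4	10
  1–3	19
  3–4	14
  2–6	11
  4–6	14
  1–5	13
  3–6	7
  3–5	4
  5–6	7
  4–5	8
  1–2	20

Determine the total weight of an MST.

43

Grow the tree from 3 using Prim:
Step 1: frontier [3–5 4, 3–6 7, 3–4 14, 1–3 19] → take 3–5 (4); add 5.
Step 2: frontier [3–6 7, 3–4 14, 1–3 19, 2–5 2, 5–6 7, 4–5 8, 1–5 13, 0–5 21] → take 2–5 (2); add 2.
Step 3: frontier [2–4 10, 2–6 11, 1–2 20, 3–6 7, 3–4 14, 1–3 19, 5–6 7, 4–5 8, 1–5 13, 0–5 21] → take 3–6 (7); add 6.
Step 4: frontier [2–4 10, 1–2 20, 3–4 14, 1–3 19, 4–5 8, 1–5 13, 0–5 21, 1–6 1, 4–6 14] → take 1–6 (1); add 1.
Step 5: frontier [2–4 10, 3–4 14, 4–5 8, 0–5 21, 4–6 14] → take 4–5 (8); add 4.
Step 6: frontier [0–5 21] → take 0–5 (21); add 0.
MST edges: 3–5, 2–5, 3–6, 1–6, 4–5, 0–5; total weight 4+2+7+1+8+21 = 43.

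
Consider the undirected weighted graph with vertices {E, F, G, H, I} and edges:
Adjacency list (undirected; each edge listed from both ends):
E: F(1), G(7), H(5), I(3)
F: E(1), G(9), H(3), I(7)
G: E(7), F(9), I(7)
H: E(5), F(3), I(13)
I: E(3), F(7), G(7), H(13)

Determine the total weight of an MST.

14

Grow the tree from G using Prim:
Step 1: cheapest edge leaving the tree is E G (7); add E.
Step 2: cheapest edge leaving the tree is E F (1); add F.
Step 3: cheapest edge leaving the tree is F H (3); add H.
Step 4: cheapest edge leaving the tree is E I (3); add I.
MST edges: E G, E F, F H, E I; total weight 7+1+3+3 = 14.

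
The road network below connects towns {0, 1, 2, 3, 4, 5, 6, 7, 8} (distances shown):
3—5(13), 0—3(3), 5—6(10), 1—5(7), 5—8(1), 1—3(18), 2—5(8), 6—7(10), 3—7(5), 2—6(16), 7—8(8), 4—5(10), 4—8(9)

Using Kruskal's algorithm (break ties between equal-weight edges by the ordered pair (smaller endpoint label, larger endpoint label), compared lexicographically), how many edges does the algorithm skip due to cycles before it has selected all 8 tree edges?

1

Kruskal's algorithm — process edges by increasing weight (ties by edge label):
5—8 (1): add — endpoints in different components.
0—3 (3): add — endpoints in different components.
3—7 (5): add — endpoints in different components.
1—5 (7): add — endpoints in different components.
2—5 (8): add — endpoints in different components.
7—8 (8): add — endpoints in different components.
4—8 (9): add — endpoints in different components.
4—5 (10): skip — 4 and 5 already connected.
5—6 (10): add — endpoints in different components.
Edges rejected before the tree was complete: 1.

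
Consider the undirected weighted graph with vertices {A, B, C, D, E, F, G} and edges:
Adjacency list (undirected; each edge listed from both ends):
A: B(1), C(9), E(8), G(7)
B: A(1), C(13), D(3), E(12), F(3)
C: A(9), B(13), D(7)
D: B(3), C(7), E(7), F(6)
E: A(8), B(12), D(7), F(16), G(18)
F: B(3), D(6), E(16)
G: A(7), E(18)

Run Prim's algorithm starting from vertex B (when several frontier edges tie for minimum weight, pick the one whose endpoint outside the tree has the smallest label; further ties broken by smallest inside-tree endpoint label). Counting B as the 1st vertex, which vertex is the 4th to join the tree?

Prim's algorithm from B:
Step 1: cheapest edge leaving the tree is A–B (1); add A.
Step 2: cheapest edge leaving the tree is B–D (3); add D.
Step 3: cheapest edge leaving the tree is B–F (3); add F.
Step 4: cheapest edge leaving the tree is C–D (7); add C.
Step 5: cheapest edge leaving the tree is D–E (7); add E.
Step 6: cheapest edge leaving the tree is A–G (7); add G.
Vertex order: B, A, D, F, C, E, G. The 4th vertex is F.

F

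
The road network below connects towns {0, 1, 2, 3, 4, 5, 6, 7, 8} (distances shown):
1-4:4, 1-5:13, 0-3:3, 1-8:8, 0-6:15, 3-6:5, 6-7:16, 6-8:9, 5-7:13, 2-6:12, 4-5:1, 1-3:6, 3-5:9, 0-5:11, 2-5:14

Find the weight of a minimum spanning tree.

52

Kruskal: consider edges lightest-first.
4-5 (1): add — endpoints in different components.
0-3 (3): add — endpoints in different components.
1-4 (4): add — endpoints in different components.
3-6 (5): add — endpoints in different components.
1-3 (6): add — endpoints in different components.
1-8 (8): add — endpoints in different components.
3-5 (9): skip — 3 and 5 already connected.
6-8 (9): skip — 6 and 8 already connected.
0-5 (11): skip — 0 and 5 already connected.
2-6 (12): add — endpoints in different components.
1-5 (13): skip — 1 and 5 already connected.
5-7 (13): add — endpoints in different components.
MST edges: 4-5, 0-3, 1-4, 3-6, 1-3, 1-8, 2-6, 5-7; total weight 1+3+4+5+6+8+12+13 = 52.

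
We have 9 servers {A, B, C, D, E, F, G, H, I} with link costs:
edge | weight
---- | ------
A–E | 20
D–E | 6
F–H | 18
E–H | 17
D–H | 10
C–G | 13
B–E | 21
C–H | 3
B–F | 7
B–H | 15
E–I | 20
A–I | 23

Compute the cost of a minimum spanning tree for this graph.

Kruskal: consider edges lightest-first.
C–H (3): add — endpoints in different components.
D–E (6): add — endpoints in different components.
B–F (7): add — endpoints in different components.
D–H (10): add — endpoints in different components.
C–G (13): add — endpoints in different components.
B–H (15): add — endpoints in different components.
E–H (17): skip — E and H already connected.
F–H (18): skip — F and H already connected.
A–E (20): add — endpoints in different components.
E–I (20): add — endpoints in different components.
MST edges: C–H, D–E, B–F, D–H, C–G, B–H, A–E, E–I; total weight 3+6+7+10+13+15+20+20 = 94.

94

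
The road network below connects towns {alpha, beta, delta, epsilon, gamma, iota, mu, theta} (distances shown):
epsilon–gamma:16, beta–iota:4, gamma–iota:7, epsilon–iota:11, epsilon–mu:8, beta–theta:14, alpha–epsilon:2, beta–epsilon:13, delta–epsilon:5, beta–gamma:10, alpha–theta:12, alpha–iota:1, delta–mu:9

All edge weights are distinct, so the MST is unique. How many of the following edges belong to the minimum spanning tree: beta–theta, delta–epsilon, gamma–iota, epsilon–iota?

Kruskal's algorithm — process edges by increasing weight (ties by edge label):
alpha–iota (1): add — endpoints in different components.
alpha–epsilon (2): add — endpoints in different components.
beta–iota (4): add — endpoints in different components.
delta–epsilon (5): add — endpoints in different components.
gamma–iota (7): add — endpoints in different components.
epsilon–mu (8): add — endpoints in different components.
delta–mu (9): skip — delta and mu already connected.
beta–gamma (10): skip — gamma and beta already connected.
epsilon–iota (11): skip — epsilon and iota already connected.
alpha–theta (12): add — endpoints in different components.
MST edge set: {alpha–iota, alpha–epsilon, beta–iota, delta–epsilon, gamma–iota, epsilon–mu, alpha–theta}.
Of the listed edges, {delta–epsilon, gamma–iota} are in the MST → 2.

2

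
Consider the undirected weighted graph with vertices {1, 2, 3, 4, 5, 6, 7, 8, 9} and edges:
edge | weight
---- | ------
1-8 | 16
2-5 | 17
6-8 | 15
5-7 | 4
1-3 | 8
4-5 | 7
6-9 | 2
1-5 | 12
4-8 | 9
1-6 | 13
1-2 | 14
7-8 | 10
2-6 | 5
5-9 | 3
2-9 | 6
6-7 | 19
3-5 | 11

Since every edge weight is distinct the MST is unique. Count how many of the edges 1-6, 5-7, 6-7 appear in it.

Sort edges by weight, then run Kruskal:
6-9 (2): add — endpoints in different components.
5-9 (3): add — endpoints in different components.
5-7 (4): add — endpoints in different components.
2-6 (5): add — endpoints in different components.
2-9 (6): skip — 2 and 9 already connected.
4-5 (7): add — endpoints in different components.
1-3 (8): add — endpoints in different components.
4-8 (9): add — endpoints in different components.
7-8 (10): skip — 7 and 8 already connected.
3-5 (11): add — endpoints in different components.
MST edge set: {6-9, 5-9, 5-7, 2-6, 4-5, 1-3, 4-8, 3-5}.
Of the listed edges, {5-7} are in the MST → 1.

1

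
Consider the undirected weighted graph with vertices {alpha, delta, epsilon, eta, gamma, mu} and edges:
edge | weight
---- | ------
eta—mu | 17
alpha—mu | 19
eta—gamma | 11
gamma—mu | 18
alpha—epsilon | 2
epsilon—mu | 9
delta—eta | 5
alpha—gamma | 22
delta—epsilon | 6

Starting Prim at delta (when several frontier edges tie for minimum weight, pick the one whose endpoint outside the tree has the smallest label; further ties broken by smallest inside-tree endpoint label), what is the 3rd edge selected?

Grow the tree from delta using Prim:
Step 1: cheapest edge leaving the tree is delta—eta (5); add eta.
Step 2: cheapest edge leaving the tree is delta—epsilon (6); add epsilon.
Step 3: cheapest edge leaving the tree is alpha—epsilon (2); add alpha.
Step 4: cheapest edge leaving the tree is epsilon—mu (9); add mu.
Step 5: cheapest edge leaving the tree is eta—gamma (11); add gamma.
The 3rd edge added is alpha—epsilon.

alpha-epsilon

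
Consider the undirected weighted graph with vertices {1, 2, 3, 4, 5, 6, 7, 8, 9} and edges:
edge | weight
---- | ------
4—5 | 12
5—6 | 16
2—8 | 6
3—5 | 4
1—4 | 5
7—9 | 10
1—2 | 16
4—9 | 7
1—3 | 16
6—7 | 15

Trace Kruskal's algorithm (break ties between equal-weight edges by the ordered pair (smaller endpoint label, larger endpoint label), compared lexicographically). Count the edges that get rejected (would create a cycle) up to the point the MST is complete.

0

Kruskal: consider edges lightest-first.
3—5 (4): add — endpoints in different components.
1—4 (5): add — endpoints in different components.
2—8 (6): add — endpoints in different components.
4—9 (7): add — endpoints in different components.
7—9 (10): add — endpoints in different components.
4—5 (12): add — endpoints in different components.
6—7 (15): add — endpoints in different components.
1—2 (16): add — endpoints in different components.
Edges rejected before the tree was complete: 0.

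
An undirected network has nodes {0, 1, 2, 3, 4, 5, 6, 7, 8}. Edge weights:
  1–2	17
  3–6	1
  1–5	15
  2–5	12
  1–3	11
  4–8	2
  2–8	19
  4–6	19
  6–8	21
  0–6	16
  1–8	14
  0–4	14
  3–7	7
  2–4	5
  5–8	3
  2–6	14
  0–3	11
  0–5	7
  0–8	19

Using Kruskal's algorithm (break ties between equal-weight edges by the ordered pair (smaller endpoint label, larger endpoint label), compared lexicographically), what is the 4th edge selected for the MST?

2-4

Kruskal: consider edges lightest-first.
3–6 (1): add — endpoints in different components.
4–8 (2): add — endpoints in different components.
5–8 (3): add — endpoints in different components.
2–4 (5): add — endpoints in different components.
0–5 (7): add — endpoints in different components.
3–7 (7): add — endpoints in different components.
0–3 (11): add — endpoints in different components.
1–3 (11): add — endpoints in different components.
The 4th edge added is 2–4.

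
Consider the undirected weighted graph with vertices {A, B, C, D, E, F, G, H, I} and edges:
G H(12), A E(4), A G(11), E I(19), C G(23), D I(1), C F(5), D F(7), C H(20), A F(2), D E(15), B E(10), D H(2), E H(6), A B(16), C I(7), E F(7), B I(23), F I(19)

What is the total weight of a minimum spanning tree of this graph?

41

Kruskal's algorithm — process edges by increasing weight (ties by edge label):
D I (1): add — endpoints in different components.
A F (2): add — endpoints in different components.
D H (2): add — endpoints in different components.
A E (4): add — endpoints in different components.
C F (5): add — endpoints in different components.
E H (6): add — endpoints in different components.
C I (7): skip — C and I already connected.
D F (7): skip — D and F already connected.
E F (7): skip — E and F already connected.
B E (10): add — endpoints in different components.
A G (11): add — endpoints in different components.
MST edges: D I, A F, D H, A E, C F, E H, B E, A G; total weight 1+2+2+4+5+6+10+11 = 41.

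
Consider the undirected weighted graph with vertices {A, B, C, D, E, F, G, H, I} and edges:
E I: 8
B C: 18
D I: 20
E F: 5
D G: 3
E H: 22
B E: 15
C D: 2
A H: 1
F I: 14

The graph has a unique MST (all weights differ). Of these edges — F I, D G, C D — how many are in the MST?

Kruskal's algorithm — process edges by increasing weight (ties by edge label):
A H (1): add — endpoints in different components.
C D (2): add — endpoints in different components.
D G (3): add — endpoints in different components.
E F (5): add — endpoints in different components.
E I (8): add — endpoints in different components.
F I (14): skip — F and I already connected.
B E (15): add — endpoints in different components.
B C (18): add — endpoints in different components.
D I (20): skip — D and I already connected.
E H (22): add — endpoints in different components.
MST edge set: {A H, C D, D G, E F, E I, B E, B C, E H}.
Of the listed edges, {D G, C D} are in the MST → 2.

2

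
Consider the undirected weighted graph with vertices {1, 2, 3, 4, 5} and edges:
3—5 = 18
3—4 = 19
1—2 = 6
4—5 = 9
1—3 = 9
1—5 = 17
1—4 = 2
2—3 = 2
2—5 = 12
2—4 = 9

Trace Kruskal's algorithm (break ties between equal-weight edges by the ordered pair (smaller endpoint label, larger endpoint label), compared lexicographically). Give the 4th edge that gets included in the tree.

4-5

Sort edges by weight, then run Kruskal:
1—4 (2): add — endpoints in different components.
2—3 (2): add — endpoints in different components.
1—2 (6): add — endpoints in different components.
1—3 (9): skip — 1 and 3 already connected.
2—4 (9): skip — 2 and 4 already connected.
4—5 (9): add — endpoints in different components.
The 4th edge added is 4—5.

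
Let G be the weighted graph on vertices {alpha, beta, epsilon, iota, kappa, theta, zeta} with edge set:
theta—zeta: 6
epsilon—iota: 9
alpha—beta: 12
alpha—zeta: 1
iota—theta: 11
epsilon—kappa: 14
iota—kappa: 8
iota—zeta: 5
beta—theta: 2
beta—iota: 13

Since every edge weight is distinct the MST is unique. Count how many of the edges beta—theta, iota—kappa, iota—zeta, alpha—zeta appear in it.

4

Kruskal's algorithm — process edges by increasing weight (ties by edge label):
alpha—zeta (1): add. Components now {iota} {kappa} {theta} {epsilon} {alpha,zeta} {beta}
beta—theta (2): add. Components now {iota} {kappa} {beta,theta} {epsilon} {alpha,zeta}
iota—zeta (5): add. Components now {alpha,iota,zeta} {kappa} {beta,theta} {epsilon}
theta—zeta (6): add. Components now {alpha,beta,iota,theta,zeta} {kappa} {epsilon}
iota—kappa (8): add. Components now {alpha,beta,iota,kappa,theta,zeta} {epsilon}
epsilon—iota (9): add. Components now {alpha,beta,epsilon,iota,kappa,theta,zeta}
MST edge set: {alpha—zeta, beta—theta, iota—zeta, theta—zeta, iota—kappa, epsilon—iota}.
Of the listed edges, {beta—theta, iota—kappa, iota—zeta, alpha—zeta} are in the MST → 4.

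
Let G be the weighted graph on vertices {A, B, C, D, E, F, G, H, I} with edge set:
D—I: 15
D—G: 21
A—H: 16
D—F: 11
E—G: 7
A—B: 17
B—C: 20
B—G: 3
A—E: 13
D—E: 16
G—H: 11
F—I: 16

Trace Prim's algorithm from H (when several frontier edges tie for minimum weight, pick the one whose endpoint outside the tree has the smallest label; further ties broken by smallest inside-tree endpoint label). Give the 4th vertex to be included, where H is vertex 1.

Grow the tree from H using Prim:
Step 1: frontier [G—H 11, A—H 16] → take G—H (11); add G.
Step 2: frontier [B—G 3, E—G 7, D—G 21, A—H 16] → take B—G (3); add B.
Step 3: frontier [A—B 17, B—C 20, E—G 7, D—G 21, A—H 16] → take E—G (7); add E.
Step 4: frontier [A—B 17, B—C 20, A—E 13, D—E 16, D—G 21, A—H 16] → take A—E (13); add A.
Step 5: frontier [B—C 20, D—E 16, D—G 21] → take D—E (16); add D.
Step 6: frontier [B—C 20, D—F 11, D—I 15] → take D—F (11); add F.
Step 7: frontier [B—C 20, D—I 15, F—I 16] → take D—I (15); add I.
Step 8: frontier [B—C 20] → take B—C (20); add C.
Vertex order: H, G, B, E, A, D, F, I, C. The 4th vertex is E.

E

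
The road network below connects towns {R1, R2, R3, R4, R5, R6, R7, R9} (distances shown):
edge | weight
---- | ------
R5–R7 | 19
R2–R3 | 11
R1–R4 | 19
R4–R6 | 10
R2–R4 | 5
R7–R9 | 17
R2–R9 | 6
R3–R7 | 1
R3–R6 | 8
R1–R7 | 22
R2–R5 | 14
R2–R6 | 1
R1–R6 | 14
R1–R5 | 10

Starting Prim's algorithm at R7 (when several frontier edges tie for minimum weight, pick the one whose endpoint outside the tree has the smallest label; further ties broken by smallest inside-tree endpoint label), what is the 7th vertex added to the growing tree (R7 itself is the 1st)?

R1

Prim's algorithm from R7:
Step 1: frontier [R3–R7 1, R7–R9 17, R5–R7 19, R1–R7 22] → take R3–R7 (1); add R3.
Step 2: frontier [R3–R6 8, R2–R3 11, R7–R9 17, R5–R7 19, R1–R7 22] → take R3–R6 (8); add R6.
Step 3: frontier [R2–R3 11, R2–R6 1, R4–R6 10, R1–R6 14, R7–R9 17, R5–R7 19, R1–R7 22] → take R2–R6 (1); add R2.
Step 4: frontier [R2–R4 5, R2–R9 6, R2–R5 14, R4–R6 10, R1–R6 14, R7–R9 17, R5–R7 19, R1–R7 22] → take R2–R4 (5); add R4.
Step 5: frontier [R2–R9 6, R2–R5 14, R1–R4 19, R1–R6 14, R7–R9 17, R5–R7 19, R1–R7 22] → take R2–R9 (6); add R9.
Step 6: frontier [R2–R5 14, R1–R4 19, R1–R6 14, R5–R7 19, R1–R7 22] → take R1–R6 (14); add R1.
Step 7: frontier [R1–R5 10, R2–R5 14, R5–R7 19] → take R1–R5 (10); add R5.
Vertex order: R7, R3, R6, R2, R4, R9, R1, R5. The 7th vertex is R1.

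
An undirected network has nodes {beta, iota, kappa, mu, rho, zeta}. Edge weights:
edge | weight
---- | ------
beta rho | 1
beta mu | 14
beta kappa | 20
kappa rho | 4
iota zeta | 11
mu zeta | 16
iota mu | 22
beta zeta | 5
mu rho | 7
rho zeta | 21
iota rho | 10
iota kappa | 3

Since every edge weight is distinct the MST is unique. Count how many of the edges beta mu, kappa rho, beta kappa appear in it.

1

Sort edges by weight, then run Kruskal:
beta rho (1): add — endpoints in different components.
iota kappa (3): add — endpoints in different components.
kappa rho (4): add — endpoints in different components.
beta zeta (5): add — endpoints in different components.
mu rho (7): add — endpoints in different components.
MST edge set: {beta rho, iota kappa, kappa rho, beta zeta, mu rho}.
Of the listed edges, {kappa rho} are in the MST → 1.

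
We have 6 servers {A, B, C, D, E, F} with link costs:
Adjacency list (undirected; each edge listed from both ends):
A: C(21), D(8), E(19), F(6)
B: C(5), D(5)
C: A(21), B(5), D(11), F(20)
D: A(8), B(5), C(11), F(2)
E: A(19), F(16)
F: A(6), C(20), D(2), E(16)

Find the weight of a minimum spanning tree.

34

Kruskal's algorithm — process edges by increasing weight (ties by edge label):
D F (2): add — endpoints in different components.
B C (5): add — endpoints in different components.
B D (5): add — endpoints in different components.
A F (6): add — endpoints in different components.
A D (8): skip — A and D already connected.
C D (11): skip — C and D already connected.
E F (16): add — endpoints in different components.
MST edges: D F, B C, B D, A F, E F; total weight 2+5+5+6+16 = 34.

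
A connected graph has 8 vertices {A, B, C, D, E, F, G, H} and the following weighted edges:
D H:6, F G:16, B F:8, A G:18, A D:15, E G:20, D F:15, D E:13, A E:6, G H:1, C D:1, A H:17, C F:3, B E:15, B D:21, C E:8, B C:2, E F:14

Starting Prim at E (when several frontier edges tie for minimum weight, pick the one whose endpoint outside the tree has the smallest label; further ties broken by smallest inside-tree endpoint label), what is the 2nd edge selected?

C-E

Grow the tree from E using Prim:
Step 1: cheapest edge leaving the tree is A E (6); add A.
Step 2: cheapest edge leaving the tree is C E (8); add C.
Step 3: cheapest edge leaving the tree is C D (1); add D.
Step 4: cheapest edge leaving the tree is B C (2); add B.
Step 5: cheapest edge leaving the tree is C F (3); add F.
Step 6: cheapest edge leaving the tree is D H (6); add H.
Step 7: cheapest edge leaving the tree is G H (1); add G.
The 2nd edge added is C E.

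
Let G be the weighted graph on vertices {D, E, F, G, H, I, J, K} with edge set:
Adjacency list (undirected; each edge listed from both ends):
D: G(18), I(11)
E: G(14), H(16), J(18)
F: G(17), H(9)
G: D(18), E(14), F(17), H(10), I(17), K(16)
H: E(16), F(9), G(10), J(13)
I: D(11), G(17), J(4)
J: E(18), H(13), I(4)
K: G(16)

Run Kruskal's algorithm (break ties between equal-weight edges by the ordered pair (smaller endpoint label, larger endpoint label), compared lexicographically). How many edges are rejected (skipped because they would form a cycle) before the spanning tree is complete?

1

Kruskal: consider edges lightest-first.
I-J (4): add — endpoints in different components.
F-H (9): add — endpoints in different components.
G-H (10): add — endpoints in different components.
D-I (11): add — endpoints in different components.
H-J (13): add — endpoints in different components.
E-G (14): add — endpoints in different components.
E-H (16): skip — E and H already connected.
G-K (16): add — endpoints in different components.
Edges rejected before the tree was complete: 1.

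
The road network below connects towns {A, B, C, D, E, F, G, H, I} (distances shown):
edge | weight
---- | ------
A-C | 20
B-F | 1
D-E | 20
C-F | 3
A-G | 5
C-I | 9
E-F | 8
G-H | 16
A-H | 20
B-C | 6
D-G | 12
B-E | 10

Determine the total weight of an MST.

74

Prim, starting at G.
Step 1: frontier [A-G 5, D-G 12, G-H 16] → take A-G (5); add A.
Step 2: frontier [A-C 20, A-H 20, D-G 12, G-H 16] → take D-G (12); add D.
Step 3: frontier [A-C 20, A-H 20, D-E 20, G-H 16] → take G-H (16); add H.
Step 4: frontier [A-C 20, D-E 20] → take A-C (20); add C.
Step 5: frontier [C-F 3, B-C 6, C-I 9, D-E 20] → take C-F (3); add F.
Step 6: frontier [B-C 6, C-I 9, D-E 20, B-F 1, E-F 8] → take B-F (1); add B.
Step 7: frontier [B-E 10, C-I 9, D-E 20, E-F 8] → take E-F (8); add E.
Step 8: frontier [C-I 9] → take C-I (9); add I.
MST edges: A-G, D-G, G-H, A-C, C-F, B-F, E-F, C-I; total weight 5+12+16+20+3+1+8+9 = 74.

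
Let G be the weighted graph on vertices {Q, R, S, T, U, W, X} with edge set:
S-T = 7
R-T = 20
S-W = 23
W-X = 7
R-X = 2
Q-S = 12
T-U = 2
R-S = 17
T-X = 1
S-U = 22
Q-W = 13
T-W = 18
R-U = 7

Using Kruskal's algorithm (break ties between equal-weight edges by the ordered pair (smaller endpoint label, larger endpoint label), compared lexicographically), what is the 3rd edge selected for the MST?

Kruskal's algorithm — process edges by increasing weight (ties by edge label):
T-X (1): add. Components now {Q} {U} {S} {R} {T,X} {W}
R-X (2): add. Components now {Q} {U} {S} {R,T,X} {W}
T-U (2): add. Components now {Q} {R,T,U,X} {S} {W}
R-U (7): skip — U and R already connected.
S-T (7): add. Components now {Q} {R,S,T,U,X} {W}
W-X (7): add. Components now {Q} {R,S,T,U,W,X}
Q-S (12): add. Components now {Q,R,S,T,U,W,X}
The 3rd edge added is T-U.

T-U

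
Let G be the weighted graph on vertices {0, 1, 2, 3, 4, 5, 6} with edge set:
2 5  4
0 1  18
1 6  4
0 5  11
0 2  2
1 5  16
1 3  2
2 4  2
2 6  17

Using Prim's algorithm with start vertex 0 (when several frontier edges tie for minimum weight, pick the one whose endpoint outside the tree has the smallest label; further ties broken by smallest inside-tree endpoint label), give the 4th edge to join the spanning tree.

1-5

Prim's algorithm from 0:
Step 1: frontier [0 2 2, 0 5 11, 0 1 18] → take 0 2 (2); add 2.
Step 2: frontier [0 5 11, 0 1 18, 2 4 2, 2 5 4, 2 6 17] → take 2 4 (2); add 4.
Step 3: frontier [0 5 11, 0 1 18, 2 5 4, 2 6 17] → take 2 5 (4); add 5.
Step 4: frontier [0 1 18, 2 6 17, 1 5 16] → take 1 5 (16); add 1.
Step 5: frontier [1 3 2, 1 6 4, 2 6 17] → take 1 3 (2); add 3.
Step 6: frontier [1 6 4, 2 6 17] → take 1 6 (4); add 6.
The 4th edge added is 1 5.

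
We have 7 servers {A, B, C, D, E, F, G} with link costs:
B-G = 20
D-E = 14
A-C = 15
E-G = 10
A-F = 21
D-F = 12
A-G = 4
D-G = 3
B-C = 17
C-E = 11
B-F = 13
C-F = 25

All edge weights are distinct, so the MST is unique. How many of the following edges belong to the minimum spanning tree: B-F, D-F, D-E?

Sort edges by weight, then run Kruskal:
D-G (3): add — endpoints in different components.
A-G (4): add — endpoints in different components.
E-G (10): add — endpoints in different components.
C-E (11): add — endpoints in different components.
D-F (12): add — endpoints in different components.
B-F (13): add — endpoints in different components.
MST edge set: {D-G, A-G, E-G, C-E, D-F, B-F}.
Of the listed edges, {B-F, D-F} are in the MST → 2.

2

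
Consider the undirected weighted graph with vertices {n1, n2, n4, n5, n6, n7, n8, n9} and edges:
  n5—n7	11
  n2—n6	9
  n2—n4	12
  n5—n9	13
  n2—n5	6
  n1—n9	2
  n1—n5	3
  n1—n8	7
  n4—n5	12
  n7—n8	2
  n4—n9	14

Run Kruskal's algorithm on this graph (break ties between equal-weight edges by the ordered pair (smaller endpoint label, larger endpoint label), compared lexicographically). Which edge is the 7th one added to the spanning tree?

Kruskal's algorithm — process edges by increasing weight (ties by edge label):
n1—n9 (2): add — endpoints in different components.
n7—n8 (2): add — endpoints in different components.
n1—n5 (3): add — endpoints in different components.
n2—n5 (6): add — endpoints in different components.
n1—n8 (7): add — endpoints in different components.
n2—n6 (9): add — endpoints in different components.
n5—n7 (11): skip — n7 and n5 already connected.
n2—n4 (12): add — endpoints in different components.
The 7th edge added is n2—n4.

n2-n4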